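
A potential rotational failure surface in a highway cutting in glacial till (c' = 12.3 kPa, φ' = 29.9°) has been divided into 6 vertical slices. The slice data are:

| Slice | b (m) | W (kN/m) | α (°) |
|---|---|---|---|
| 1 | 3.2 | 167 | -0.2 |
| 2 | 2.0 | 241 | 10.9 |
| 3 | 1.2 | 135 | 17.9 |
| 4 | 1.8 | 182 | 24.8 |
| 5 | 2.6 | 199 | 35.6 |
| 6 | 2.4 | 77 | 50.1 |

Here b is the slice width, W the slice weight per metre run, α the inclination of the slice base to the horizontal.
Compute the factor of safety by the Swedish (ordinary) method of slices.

FS = 2.11

Ordinary method of slices: FS = Σ[c'·Δl_i + (W_i cosα_i)·tanφ'] / Σ W_i sinα_i, with Δl_i = b_i / cosα_i.
Slice 1: Δl = 3.2/cos(-0.2°) = 3.200 m; N'_1 = 167·cos(-0.2°) = 167.0; c'Δl = 39.36; W sinα = -0.6
Slice 2: Δl = 2.0/cos10.9° = 2.037 m; N'_2 = 241·cos10.9° = 236.7; c'Δl = 25.05; W sinα = 45.6
Slice 3: Δl = 1.2/cos17.9° = 1.261 m; N'_3 = 135·cos17.9° = 128.5; c'Δl = 15.51; W sinα = 41.5
Slice 4: Δl = 1.8/cos24.8° = 1.983 m; N'_4 = 182·cos24.8° = 165.2; c'Δl = 24.39; W sinα = 76.3
Slice 5: Δl = 2.6/cos35.6° = 3.198 m; N'_5 = 199·cos35.6° = 161.8; c'Δl = 39.33; W sinα = 115.8
Slice 6: Δl = 2.4/cos50.1° = 3.742 m; N'_6 = 77·cos50.1° = 49.4; c'Δl = 46.02; W sinα = 59.1
Σc'Δl = 189.7 kN/m; ΣN' = 908.5 kN/m; ΣW sinα = 337.7 kN/m
Resisting = 189.7 + 908.5·tan29.9° = 189.7 + 522.4 = 712.1 kN/m
FS = 712.1 / 337.7 = 2.108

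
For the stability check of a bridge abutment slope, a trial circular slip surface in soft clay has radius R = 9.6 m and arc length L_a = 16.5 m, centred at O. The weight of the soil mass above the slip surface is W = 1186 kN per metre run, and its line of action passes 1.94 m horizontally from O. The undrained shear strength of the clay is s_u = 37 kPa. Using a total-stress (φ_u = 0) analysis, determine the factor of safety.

FS = 2.55

Taking moments about the centre O, the resisting moment is provided by the undrained shear strength acting along the arc:
M_R = s_u·L_a·R = 37·16.50·9.6 = 5860.8 kN·m/m
M_D = W·d = 1186·1.94 = 2300.8 kN·m/m
FS = M_R / M_D = 5860.8 / 2300.8 = 2.547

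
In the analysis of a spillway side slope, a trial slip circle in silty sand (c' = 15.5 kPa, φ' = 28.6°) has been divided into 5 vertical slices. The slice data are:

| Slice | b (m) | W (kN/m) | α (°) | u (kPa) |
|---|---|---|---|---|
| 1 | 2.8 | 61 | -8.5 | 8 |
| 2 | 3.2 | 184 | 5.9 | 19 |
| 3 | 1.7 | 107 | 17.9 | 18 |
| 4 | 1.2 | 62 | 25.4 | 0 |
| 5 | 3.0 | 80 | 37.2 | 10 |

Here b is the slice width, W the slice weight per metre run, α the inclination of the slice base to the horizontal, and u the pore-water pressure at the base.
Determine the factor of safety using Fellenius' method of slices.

Ordinary method of slices: FS = Σ[c'·Δl_i + (W_i cosα_i − u_i·Δl_i)·tanφ'] / Σ W_i sinα_i, with Δl_i = b_i / cosα_i.
Slice 1: Δl = 2.8/cos(-8.5°) = 2.831 m; N'_1 = 61·cos(-8.5°) − 8·2.831 = 37.7; c'Δl = 43.88; W sinα = -9.0
Slice 2: Δl = 3.2/cos5.9° = 3.217 m; N'_2 = 184·cos5.9° − 19·3.217 = 121.9; c'Δl = 49.86; W sinα = 18.9
Slice 3: Δl = 1.7/cos17.9° = 1.786 m; N'_3 = 107·cos17.9° − 18·1.786 = 69.7; c'Δl = 27.69; W sinα = 32.9
Slice 4: Δl = 1.2/cos25.4° = 1.328 m; N'_4 = 62·cos25.4° − 0·1.328 = 56.0; c'Δl = 20.59; W sinα = 26.6
Slice 5: Δl = 3.0/cos37.2° = 3.766 m; N'_5 = 80·cos37.2° − 10·3.766 = 26.1; c'Δl = 58.38; W sinα = 48.4
Σc'Δl = 200.4 kN/m; ΣN' = 311.3 kN/m; ΣW sinα = 117.7 kN/m
Resisting = 200.4 + 311.3·tan28.6° = 200.4 + 169.7 = 370.1 kN/m
FS = 370.1 / 117.7 = 3.144

FS = 3.14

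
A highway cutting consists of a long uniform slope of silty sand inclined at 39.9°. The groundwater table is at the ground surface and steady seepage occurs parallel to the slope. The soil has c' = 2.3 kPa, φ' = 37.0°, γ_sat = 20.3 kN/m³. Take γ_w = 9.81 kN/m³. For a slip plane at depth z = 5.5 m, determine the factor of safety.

With seepage parallel to the slope and the water table at the surface, the effective normal stress on the slip plane uses the buoyant unit weight γ' = γ_sat − γ_w while the driving shear stress uses γ_sat:
FS = [c' + γ' z cos²β tanφ'] / [γ_sat z sinβ cosβ]
γ' = 20.3 − 9.81 = 10.49 kN/m³
Numerator = 2.3 + 10.49·5.5·cos²39.9°·tan37.0° = 2.3 + 10.49·5.5·0.5885·0.7536 = 27.888 kPa
Denominator = 20.3·5.5·sin39.9°·cos39.9° = 20.3·5.5·0.6414·0.7672 = 54.943 kPa
FS = 27.888 / 54.943 = 0.508

FS = 0.51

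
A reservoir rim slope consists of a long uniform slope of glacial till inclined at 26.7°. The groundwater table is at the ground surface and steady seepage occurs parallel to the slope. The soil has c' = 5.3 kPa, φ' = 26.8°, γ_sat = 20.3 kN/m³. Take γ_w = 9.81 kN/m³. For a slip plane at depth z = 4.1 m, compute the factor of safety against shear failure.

FS = 0.68

With seepage parallel to the slope and the water table at the surface, the effective normal stress on the slip plane uses the buoyant unit weight γ' = γ_sat − γ_w while the driving shear stress uses γ_sat:
FS = [c' + γ' z cos²β tanφ'] / [γ_sat z sinβ cosβ]
γ' = 20.3 − 9.81 = 10.49 kN/m³
Numerator = 5.3 + 10.49·4.1·cos²26.7°·tan26.8° = 5.3 + 10.49·4.1·0.7981·0.5051 = 22.639 kPa
Denominator = 20.3·4.1·sin26.7°·cos26.7° = 20.3·4.1·0.4493·0.8934 = 33.409 kPa
FS = 22.639 / 33.409 = 0.678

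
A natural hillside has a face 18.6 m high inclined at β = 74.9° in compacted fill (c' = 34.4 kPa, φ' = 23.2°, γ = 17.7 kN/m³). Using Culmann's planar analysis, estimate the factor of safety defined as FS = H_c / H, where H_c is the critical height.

H_c = (4c'/γ) · sinβ cosφ' / [1 − cos(β − φ')]
    = (4·34.4/17.7) · sin74.9°·cos23.2° / [1 − cos51.7°]
    = 7.774 · 0.8874 / 0.3802 = 18.14 m
FS = H_c / H = 18.14 / 18.6 = 0.975

FS = 0.98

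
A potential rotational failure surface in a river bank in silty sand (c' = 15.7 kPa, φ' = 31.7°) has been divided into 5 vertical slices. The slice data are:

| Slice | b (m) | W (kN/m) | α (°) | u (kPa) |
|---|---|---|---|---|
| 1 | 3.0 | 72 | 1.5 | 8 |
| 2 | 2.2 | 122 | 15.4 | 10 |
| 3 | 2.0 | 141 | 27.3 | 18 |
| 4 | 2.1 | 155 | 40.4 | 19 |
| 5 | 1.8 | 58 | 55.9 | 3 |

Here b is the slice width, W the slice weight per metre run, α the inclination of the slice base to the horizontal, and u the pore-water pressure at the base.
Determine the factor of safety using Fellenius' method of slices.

Ordinary method of slices: FS = Σ[c'·Δl_i + (W_i cosα_i − u_i·Δl_i)·tanφ'] / Σ W_i sinα_i, with Δl_i = b_i / cosα_i.
Slice 1: Δl = 3.0/cos1.5° = 3.001 m; N'_1 = 72·cos1.5° − 8·3.001 = 48.0; c'Δl = 47.12; W sinα = 1.9
Slice 2: Δl = 2.2/cos15.4° = 2.282 m; N'_2 = 122·cos15.4° − 10·2.282 = 94.8; c'Δl = 35.83; W sinα = 32.4
Slice 3: Δl = 2.0/cos27.3° = 2.251 m; N'_3 = 141·cos27.3° − 18·2.251 = 84.8; c'Δl = 35.34; W sinα = 64.7
Slice 4: Δl = 2.1/cos40.4° = 2.758 m; N'_4 = 155·cos40.4° − 19·2.758 = 65.6; c'Δl = 43.29; W sinα = 100.5
Slice 5: Δl = 1.8/cos55.9° = 3.211 m; N'_5 = 58·cos55.9° − 3·3.211 = 22.9; c'Δl = 50.41; W sinα = 48.0
Σc'Δl = 212.0 kN/m; ΣN' = 316.1 kN/m; ΣW sinα = 247.4 kN/m
Resisting = 212.0 + 316.1·tan31.7° = 212.0 + 195.2 = 407.2 kN/m
FS = 407.2 / 247.4 = 1.646

FS = 1.65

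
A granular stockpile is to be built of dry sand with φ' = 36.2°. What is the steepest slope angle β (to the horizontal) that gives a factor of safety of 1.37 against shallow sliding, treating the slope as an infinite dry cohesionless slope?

For an infinite dry cohesionless slope FS = tanφ'/tanβ, so tanβ = tanφ' / FS.
tanβ = tan36.2° / 1.37 = 0.7319 / 1.37 = 0.5342
β = arctan(0.5342) = 28.11°

β = 28.1°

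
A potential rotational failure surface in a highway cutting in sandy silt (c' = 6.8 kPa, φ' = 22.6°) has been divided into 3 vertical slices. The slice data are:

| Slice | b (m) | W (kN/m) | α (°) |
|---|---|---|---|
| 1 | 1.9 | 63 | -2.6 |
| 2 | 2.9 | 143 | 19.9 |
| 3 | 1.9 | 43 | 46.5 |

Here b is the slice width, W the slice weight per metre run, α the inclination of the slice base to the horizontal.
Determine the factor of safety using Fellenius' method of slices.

Ordinary method of slices: FS = Σ[c'·Δl_i + (W_i cosα_i)·tanφ'] / Σ W_i sinα_i, with Δl_i = b_i / cosα_i.
Slice 1: Δl = 1.9/cos(-2.6°) = 1.902 m; N'_1 = 63·cos(-2.6°) = 62.9; c'Δl = 12.93; W sinα = -2.9
Slice 2: Δl = 2.9/cos19.9° = 3.084 m; N'_2 = 143·cos19.9° = 134.5; c'Δl = 20.97; W sinα = 48.7
Slice 3: Δl = 1.9/cos46.5° = 2.760 m; N'_3 = 43·cos46.5° = 29.6; c'Δl = 18.77; W sinα = 31.2
Σc'Δl = 52.7 kN/m; ΣN' = 227.0 kN/m; ΣW sinα = 77.0 kN/m
Resisting = 52.7 + 227.0·tan22.6° = 52.7 + 94.5 = 147.2 kN/m
FS = 147.2 / 77.0 = 1.911

FS = 1.91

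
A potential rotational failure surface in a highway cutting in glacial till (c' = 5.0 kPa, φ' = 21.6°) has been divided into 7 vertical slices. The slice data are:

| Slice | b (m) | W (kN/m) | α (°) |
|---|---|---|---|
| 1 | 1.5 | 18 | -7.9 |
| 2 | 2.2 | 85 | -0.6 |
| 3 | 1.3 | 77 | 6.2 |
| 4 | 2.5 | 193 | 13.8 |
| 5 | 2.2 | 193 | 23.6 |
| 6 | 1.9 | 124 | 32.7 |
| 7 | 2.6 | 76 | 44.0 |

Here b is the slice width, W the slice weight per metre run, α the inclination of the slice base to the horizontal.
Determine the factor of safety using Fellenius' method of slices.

Ordinary method of slices: FS = Σ[c'·Δl_i + (W_i cosα_i)·tanφ'] / Σ W_i sinα_i, with Δl_i = b_i / cosα_i.
Slice 1: Δl = 1.5/cos(-7.9°) = 1.514 m; N'_1 = 18·cos(-7.9°) = 17.8; c'Δl = 7.57; W sinα = -2.5
Slice 2: Δl = 2.2/cos(-0.6°) = 2.200 m; N'_2 = 85·cos(-0.6°) = 85.0; c'Δl = 11.00; W sinα = -0.9
Slice 3: Δl = 1.3/cos6.2° = 1.308 m; N'_3 = 77·cos6.2° = 76.5; c'Δl = 6.54; W sinα = 8.3
Slice 4: Δl = 2.5/cos13.8° = 2.574 m; N'_4 = 193·cos13.8° = 187.4; c'Δl = 12.87; W sinα = 46.0
Slice 5: Δl = 2.2/cos23.6° = 2.401 m; N'_5 = 193·cos23.6° = 176.9; c'Δl = 12.00; W sinα = 77.3
Slice 6: Δl = 1.9/cos32.7° = 2.258 m; N'_6 = 124·cos32.7° = 104.3; c'Δl = 11.29; W sinα = 67.0
Slice 7: Δl = 2.6/cos44.0° = 3.614 m; N'_7 = 76·cos44.0° = 54.7; c'Δl = 18.07; W sinα = 52.8
Σc'Δl = 79.3 kN/m; ΣN' = 702.7 kN/m; ΣW sinα = 248.0 kN/m
Resisting = 79.3 + 702.7·tan21.6° = 79.3 + 278.2 = 357.6 kN/m
FS = 357.6 / 248.0 = 1.442

FS = 1.44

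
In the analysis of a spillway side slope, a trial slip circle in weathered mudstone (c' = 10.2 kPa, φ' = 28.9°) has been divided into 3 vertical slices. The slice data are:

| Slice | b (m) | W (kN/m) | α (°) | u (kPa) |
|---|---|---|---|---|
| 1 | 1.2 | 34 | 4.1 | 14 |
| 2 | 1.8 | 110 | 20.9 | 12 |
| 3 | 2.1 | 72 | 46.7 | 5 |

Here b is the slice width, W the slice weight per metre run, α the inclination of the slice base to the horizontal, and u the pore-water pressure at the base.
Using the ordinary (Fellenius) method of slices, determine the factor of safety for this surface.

FS = 1.44

Ordinary method of slices: FS = Σ[c'·Δl_i + (W_i cosα_i − u_i·Δl_i)·tanφ'] / Σ W_i sinα_i, with Δl_i = b_i / cosα_i.
Slice 1: Δl = 1.2/cos4.1° = 1.203 m; N'_1 = 34·cos4.1° − 14·1.203 = 17.1; c'Δl = 12.27; W sinα = 2.4
Slice 2: Δl = 1.8/cos20.9° = 1.927 m; N'_2 = 110·cos20.9° − 12·1.927 = 79.6; c'Δl = 19.65; W sinα = 39.2
Slice 3: Δl = 2.1/cos46.7° = 3.062 m; N'_3 = 72·cos46.7° − 5·3.062 = 34.1; c'Δl = 31.23; W sinα = 52.4
Σc'Δl = 63.2 kN/m; ΣN' = 130.8 kN/m; ΣW sinα = 94.1 kN/m
Resisting = 63.2 + 130.8·tan28.9° = 63.2 + 72.2 = 135.4 kN/m
FS = 135.4 / 94.1 = 1.439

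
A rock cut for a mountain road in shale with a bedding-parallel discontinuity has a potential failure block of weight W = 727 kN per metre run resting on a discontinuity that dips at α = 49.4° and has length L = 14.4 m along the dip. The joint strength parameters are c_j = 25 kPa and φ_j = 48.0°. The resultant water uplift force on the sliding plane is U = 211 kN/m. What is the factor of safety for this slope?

Resolving the block weight along and normal to the plane and applying the Mohr–Coulomb strength on the joint:
N' = W cosα − U = 727·cos49.4° − 211 = 262.1 kN/m
Driving force T = W sinα = 727·sin49.4° = 552.0 kN/m
Resisting force R = c_j·L + N'·tanφ_j = 25·14.4 + 262.1·tan48.0° = 360.0 + 291.1 = 651.1 kN/m
FS = R / T = 651.1 / 552.0 = 1.180

FS = 1.18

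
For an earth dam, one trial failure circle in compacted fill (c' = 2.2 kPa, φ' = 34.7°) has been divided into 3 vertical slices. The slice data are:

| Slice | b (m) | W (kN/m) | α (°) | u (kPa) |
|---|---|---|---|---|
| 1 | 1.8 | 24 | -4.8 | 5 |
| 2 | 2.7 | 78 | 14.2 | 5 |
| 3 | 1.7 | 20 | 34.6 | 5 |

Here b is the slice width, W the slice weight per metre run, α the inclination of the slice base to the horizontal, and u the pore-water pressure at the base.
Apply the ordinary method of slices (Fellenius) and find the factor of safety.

Ordinary method of slices: FS = Σ[c'·Δl_i + (W_i cosα_i − u_i·Δl_i)·tanφ'] / Σ W_i sinα_i, with Δl_i = b_i / cosα_i.
Slice 1: Δl = 1.8/cos(-4.8°) = 1.806 m; N'_1 = 24·cos(-4.8°) − 5·1.806 = 14.9; c'Δl = 3.97; W sinα = -2.0
Slice 2: Δl = 2.7/cos14.2° = 2.785 m; N'_2 = 78·cos14.2° − 5·2.785 = 61.7; c'Δl = 6.13; W sinα = 19.1
Slice 3: Δl = 1.7/cos34.6° = 2.065 m; N'_3 = 20·cos34.6° − 5·2.065 = 6.1; c'Δl = 4.54; W sinα = 11.4
Σc'Δl = 14.6 kN/m; ΣN' = 82.7 kN/m; ΣW sinα = 28.5 kN/m
Resisting = 14.6 + 82.7·tan34.7° = 14.6 + 57.3 = 71.9 kN/m
FS = 71.9 / 28.5 = 2.525

FS = 2.52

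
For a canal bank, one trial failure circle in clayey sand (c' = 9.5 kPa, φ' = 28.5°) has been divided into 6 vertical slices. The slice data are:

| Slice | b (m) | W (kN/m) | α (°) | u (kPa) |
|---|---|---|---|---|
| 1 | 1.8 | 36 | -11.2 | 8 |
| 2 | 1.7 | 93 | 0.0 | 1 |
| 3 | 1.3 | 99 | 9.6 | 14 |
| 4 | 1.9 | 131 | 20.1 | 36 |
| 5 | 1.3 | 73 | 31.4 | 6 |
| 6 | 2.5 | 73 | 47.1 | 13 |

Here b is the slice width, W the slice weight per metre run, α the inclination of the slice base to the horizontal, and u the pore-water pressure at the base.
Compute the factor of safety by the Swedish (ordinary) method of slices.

Ordinary method of slices: FS = Σ[c'·Δl_i + (W_i cosα_i − u_i·Δl_i)·tanφ'] / Σ W_i sinα_i, with Δl_i = b_i / cosα_i.
Slice 1: Δl = 1.8/cos(-11.2°) = 1.835 m; N'_1 = 36·cos(-11.2°) − 8·1.835 = 20.6; c'Δl = 17.43; W sinα = -7.0
Slice 2: Δl = 1.7/cos0.0° = 1.700 m; N'_2 = 93·cos0.0° − 1·1.700 = 91.3; c'Δl = 16.15; W sinα = 0.0
Slice 3: Δl = 1.3/cos9.6° = 1.318 m; N'_3 = 99·cos9.6° − 14·1.318 = 79.2; c'Δl = 12.53; W sinα = 16.5
Slice 4: Δl = 1.9/cos20.1° = 2.023 m; N'_4 = 131·cos20.1° − 36·2.023 = 50.2; c'Δl = 19.22; W sinα = 45.0
Slice 5: Δl = 1.3/cos31.4° = 1.523 m; N'_5 = 73·cos31.4° − 6·1.523 = 53.2; c'Δl = 14.47; W sinα = 38.0
Slice 6: Δl = 2.5/cos47.1° = 3.673 m; N'_6 = 73·cos47.1° − 13·3.673 = 1.9; c'Δl = 34.89; W sinα = 53.5
Σc'Δl = 114.7 kN/m; ΣN' = 296.4 kN/m; ΣW sinα = 146.0 kN/m
Resisting = 114.7 + 296.4·tan28.5° = 114.7 + 160.9 = 275.6 kN/m
FS = 275.6 / 146.0 = 1.887

FS = 1.89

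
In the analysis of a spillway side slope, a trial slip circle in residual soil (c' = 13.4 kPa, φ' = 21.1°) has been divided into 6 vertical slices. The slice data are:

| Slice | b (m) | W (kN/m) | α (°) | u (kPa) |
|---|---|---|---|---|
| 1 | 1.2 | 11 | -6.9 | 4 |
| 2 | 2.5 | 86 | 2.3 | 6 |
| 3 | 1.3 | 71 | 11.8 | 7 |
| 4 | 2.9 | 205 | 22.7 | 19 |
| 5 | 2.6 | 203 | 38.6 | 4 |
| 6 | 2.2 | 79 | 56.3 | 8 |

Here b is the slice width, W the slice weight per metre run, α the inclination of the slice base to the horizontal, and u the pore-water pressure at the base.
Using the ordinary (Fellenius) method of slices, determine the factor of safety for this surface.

Ordinary method of slices: FS = Σ[c'·Δl_i + (W_i cosα_i − u_i·Δl_i)·tanφ'] / Σ W_i sinα_i, with Δl_i = b_i / cosα_i.
Slice 1: Δl = 1.2/cos(-6.9°) = 1.209 m; N'_1 = 11·cos(-6.9°) − 4·1.209 = 6.1; c'Δl = 16.20; W sinα = -1.3
Slice 2: Δl = 2.5/cos2.3° = 2.502 m; N'_2 = 86·cos2.3° − 6·2.502 = 70.9; c'Δl = 33.53; W sinα = 3.5
Slice 3: Δl = 1.3/cos11.8° = 1.328 m; N'_3 = 71·cos11.8° − 7·1.328 = 60.2; c'Δl = 17.80; W sinα = 14.5
Slice 4: Δl = 2.9/cos22.7° = 3.144 m; N'_4 = 205·cos22.7° − 19·3.144 = 129.4; c'Δl = 42.12; W sinα = 79.1
Slice 5: Δl = 2.6/cos38.6° = 3.327 m; N'_5 = 203·cos38.6° − 4·3.327 = 145.3; c'Δl = 44.58; W sinα = 126.6
Slice 6: Δl = 2.2/cos56.3° = 3.965 m; N'_6 = 79·cos56.3° − 8·3.965 = 12.1; c'Δl = 53.13; W sinα = 65.7
Σc'Δl = 207.4 kN/m; ΣN' = 424.1 kN/m; ΣW sinα = 288.1 kN/m
Resisting = 207.4 + 424.1·tan21.1° = 207.4 + 163.6 = 371.0 kN/m
FS = 371.0 / 288.1 = 1.288

FS = 1.29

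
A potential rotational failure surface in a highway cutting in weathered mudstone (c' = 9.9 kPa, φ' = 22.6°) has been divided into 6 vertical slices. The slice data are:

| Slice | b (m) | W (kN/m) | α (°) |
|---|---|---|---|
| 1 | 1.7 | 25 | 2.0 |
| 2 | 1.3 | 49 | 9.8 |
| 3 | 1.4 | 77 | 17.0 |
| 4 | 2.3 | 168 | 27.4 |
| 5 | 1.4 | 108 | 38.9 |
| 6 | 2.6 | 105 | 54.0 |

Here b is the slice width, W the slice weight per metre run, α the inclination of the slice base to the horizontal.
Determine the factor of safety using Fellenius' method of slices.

Ordinary method of slices: FS = Σ[c'·Δl_i + (W_i cosα_i)·tanφ'] / Σ W_i sinα_i, with Δl_i = b_i / cosα_i.
Slice 1: Δl = 1.7/cos2.0° = 1.701 m; N'_1 = 25·cos2.0° = 25.0; c'Δl = 16.84; W sinα = 0.9
Slice 2: Δl = 1.3/cos9.8° = 1.319 m; N'_2 = 49·cos9.8° = 48.3; c'Δl = 13.06; W sinα = 8.3
Slice 3: Δl = 1.4/cos17.0° = 1.464 m; N'_3 = 77·cos17.0° = 73.6; c'Δl = 14.49; W sinα = 22.5
Slice 4: Δl = 2.3/cos27.4° = 2.591 m; N'_4 = 168·cos27.4° = 149.2; c'Δl = 25.65; W sinα = 77.3
Slice 5: Δl = 1.4/cos38.9° = 1.799 m; N'_5 = 108·cos38.9° = 84.1; c'Δl = 17.81; W sinα = 67.8
Slice 6: Δl = 2.6/cos54.0° = 4.423 m; N'_6 = 105·cos54.0° = 61.7; c'Δl = 43.79; W sinα = 84.9
Σc'Δl = 131.6 kN/m; ΣN' = 441.8 kN/m; ΣW sinα = 261.8 kN/m
Resisting = 131.6 + 441.8·tan22.6° = 131.6 + 183.9 = 315.6 kN/m
FS = 315.6 / 261.8 = 1.205

FS = 1.21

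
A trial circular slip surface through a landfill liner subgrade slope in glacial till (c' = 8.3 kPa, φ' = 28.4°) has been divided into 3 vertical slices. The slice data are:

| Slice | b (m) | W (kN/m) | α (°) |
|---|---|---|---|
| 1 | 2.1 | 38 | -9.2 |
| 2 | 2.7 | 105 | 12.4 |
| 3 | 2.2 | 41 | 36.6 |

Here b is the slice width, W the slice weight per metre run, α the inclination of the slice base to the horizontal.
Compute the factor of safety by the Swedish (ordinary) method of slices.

Ordinary method of slices: FS = Σ[c'·Δl_i + (W_i cosα_i)·tanφ'] / Σ W_i sinα_i, with Δl_i = b_i / cosα_i.
Slice 1: Δl = 2.1/cos(-9.2°) = 2.127 m; N'_1 = 38·cos(-9.2°) = 37.5; c'Δl = 17.66; W sinα = -6.1
Slice 2: Δl = 2.7/cos12.4° = 2.764 m; N'_2 = 105·cos12.4° = 102.6; c'Δl = 22.95; W sinα = 22.5
Slice 3: Δl = 2.2/cos36.6° = 2.740 m; N'_3 = 41·cos36.6° = 32.9; c'Δl = 22.74; W sinα = 24.4
Σc'Δl = 63.3 kN/m; ΣN' = 173.0 kN/m; ΣW sinα = 40.9 kN/m
Resisting = 63.3 + 173.0·tan28.4° = 63.3 + 93.5 = 156.9 kN/m
FS = 156.9 / 40.9 = 3.834

FS = 3.83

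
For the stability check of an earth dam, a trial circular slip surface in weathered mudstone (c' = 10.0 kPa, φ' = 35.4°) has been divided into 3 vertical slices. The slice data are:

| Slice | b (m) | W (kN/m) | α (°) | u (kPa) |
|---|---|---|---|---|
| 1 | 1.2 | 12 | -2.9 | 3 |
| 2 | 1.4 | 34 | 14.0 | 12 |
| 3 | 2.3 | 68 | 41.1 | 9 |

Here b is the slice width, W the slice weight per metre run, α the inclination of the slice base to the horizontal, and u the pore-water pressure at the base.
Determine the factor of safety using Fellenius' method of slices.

Ordinary method of slices: FS = Σ[c'·Δl_i + (W_i cosα_i − u_i·Δl_i)·tanφ'] / Σ W_i sinα_i, with Δl_i = b_i / cosα_i.
Slice 1: Δl = 1.2/cos(-2.9°) = 1.202 m; N'_1 = 12·cos(-2.9°) − 3·1.202 = 8.4; c'Δl = 12.02; W sinα = -0.6
Slice 2: Δl = 1.4/cos14.0° = 1.443 m; N'_2 = 34·cos14.0° − 12·1.443 = 15.7; c'Δl = 14.43; W sinα = 8.2
Slice 3: Δl = 2.3/cos41.1° = 3.052 m; N'_3 = 68·cos41.1° − 9·3.052 = 23.8; c'Δl = 30.52; W sinα = 44.7
Σc'Δl = 57.0 kN/m; ΣN' = 47.8 kN/m; ΣW sinα = 52.3 kN/m
Resisting = 57.0 + 47.8·tan35.4° = 57.0 + 34.0 = 91.0 kN/m
FS = 91.0 / 52.3 = 1.738

FS = 1.74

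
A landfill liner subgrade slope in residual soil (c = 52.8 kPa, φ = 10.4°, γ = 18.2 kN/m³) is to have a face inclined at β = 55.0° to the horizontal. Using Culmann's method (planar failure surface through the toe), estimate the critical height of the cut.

Culmann's analysis gives the critical failure plane at α_cr = (β + φ)/2 = (55.0 + 10.4)/2 = 32.7°, and the critical height
H_c = (4c/γ) · sinβ cosφ / [1 − cos(β − φ)]
    = (4·52.8/18.2) · sin55.0°·cos10.4° / [1 − cos(44.6°)]
    = 11.604 · 0.8192·0.9836 / [1 − 0.7120]
    = 11.604 · 0.8057 / 0.2880
    = 32.47 m

H_c = 32.47 m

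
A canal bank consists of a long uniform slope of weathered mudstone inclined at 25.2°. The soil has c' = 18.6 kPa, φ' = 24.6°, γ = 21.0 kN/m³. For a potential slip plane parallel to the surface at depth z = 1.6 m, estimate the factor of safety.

For an infinite slope with a slip plane parallel to the surface (no pore pressure): FS = [c' + γz cos²β tanφ'] / [γz sinβ cosβ].
γz = 21.0·1.6 = 33.60 kN/m²
Numerator = 18.6 + 33.60·cos²25.2°·tan24.6° = 18.6 + 33.60·0.8187·0.4578 = 31.194 kPa
Denominator = 33.60·sin25.2°·cos25.2° = 33.60·0.4258·0.9048 = 12.945 kPa
FS = 31.194 / 12.945 = 2.410

FS = 2.41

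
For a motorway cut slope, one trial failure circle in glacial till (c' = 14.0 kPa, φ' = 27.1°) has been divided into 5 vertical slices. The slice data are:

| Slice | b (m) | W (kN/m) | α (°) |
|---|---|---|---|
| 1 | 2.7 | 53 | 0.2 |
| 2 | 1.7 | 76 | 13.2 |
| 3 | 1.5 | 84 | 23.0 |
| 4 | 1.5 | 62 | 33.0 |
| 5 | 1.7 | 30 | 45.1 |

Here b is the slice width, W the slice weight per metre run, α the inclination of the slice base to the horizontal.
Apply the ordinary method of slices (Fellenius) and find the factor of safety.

FS = 2.71

Ordinary method of slices: FS = Σ[c'·Δl_i + (W_i cosα_i)·tanφ'] / Σ W_i sinα_i, with Δl_i = b_i / cosα_i.
Slice 1: Δl = 2.7/cos0.2° = 2.700 m; N'_1 = 53·cos0.2° = 53.0; c'Δl = 37.80; W sinα = 0.2
Slice 2: Δl = 1.7/cos13.2° = 1.746 m; N'_2 = 76·cos13.2° = 74.0; c'Δl = 24.45; W sinα = 17.4
Slice 3: Δl = 1.5/cos23.0° = 1.630 m; N'_3 = 84·cos23.0° = 77.3; c'Δl = 22.81; W sinα = 32.8
Slice 4: Δl = 1.5/cos33.0° = 1.789 m; N'_4 = 62·cos33.0° = 52.0; c'Δl = 25.04; W sinα = 33.8
Slice 5: Δl = 1.7/cos45.1° = 2.408 m; N'_5 = 30·cos45.1° = 21.2; c'Δl = 33.72; W sinα = 21.3
Σc'Δl = 143.8 kN/m; ΣN' = 277.5 kN/m; ΣW sinα = 105.4 kN/m
Resisting = 143.8 + 277.5·tan27.1° = 143.8 + 142.0 = 285.8 kN/m
FS = 285.8 / 105.4 = 2.712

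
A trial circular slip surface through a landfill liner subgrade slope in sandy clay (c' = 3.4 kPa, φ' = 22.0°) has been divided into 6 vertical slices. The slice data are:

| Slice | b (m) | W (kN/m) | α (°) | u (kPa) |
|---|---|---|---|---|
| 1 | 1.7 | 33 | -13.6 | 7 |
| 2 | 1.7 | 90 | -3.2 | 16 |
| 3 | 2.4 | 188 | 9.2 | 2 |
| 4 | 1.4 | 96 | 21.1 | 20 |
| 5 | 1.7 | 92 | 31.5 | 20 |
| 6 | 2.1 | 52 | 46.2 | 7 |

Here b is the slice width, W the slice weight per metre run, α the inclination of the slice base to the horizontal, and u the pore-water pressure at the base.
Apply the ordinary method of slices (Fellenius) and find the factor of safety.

FS = 1.41

Ordinary method of slices: FS = Σ[c'·Δl_i + (W_i cosα_i − u_i·Δl_i)·tanφ'] / Σ W_i sinα_i, with Δl_i = b_i / cosα_i.
Slice 1: Δl = 1.7/cos(-13.6°) = 1.749 m; N'_1 = 33·cos(-13.6°) − 7·1.749 = 19.8; c'Δl = 5.95; W sinα = -7.8
Slice 2: Δl = 1.7/cos(-3.2°) = 1.703 m; N'_2 = 90·cos(-3.2°) − 16·1.703 = 62.6; c'Δl = 5.79; W sinα = -5.0
Slice 3: Δl = 2.4/cos9.2° = 2.431 m; N'_3 = 188·cos9.2° − 2·2.431 = 180.7; c'Δl = 8.27; W sinα = 30.1
Slice 4: Δl = 1.4/cos21.1° = 1.501 m; N'_4 = 96·cos21.1° − 20·1.501 = 59.6; c'Δl = 5.10; W sinα = 34.6
Slice 5: Δl = 1.7/cos31.5° = 1.994 m; N'_5 = 92·cos31.5° − 20·1.994 = 38.6; c'Δl = 6.78; W sinα = 48.1
Slice 6: Δl = 2.1/cos46.2° = 3.034 m; N'_6 = 52·cos46.2° − 7·3.034 = 14.8; c'Δl = 10.32; W sinα = 37.5
Σc'Δl = 42.2 kN/m; ΣN' = 376.0 kN/m; ΣW sinα = 137.4 kN/m
Resisting = 42.2 + 376.0·tan22.0° = 42.2 + 151.9 = 194.1 kN/m
FS = 194.1 / 137.4 = 1.413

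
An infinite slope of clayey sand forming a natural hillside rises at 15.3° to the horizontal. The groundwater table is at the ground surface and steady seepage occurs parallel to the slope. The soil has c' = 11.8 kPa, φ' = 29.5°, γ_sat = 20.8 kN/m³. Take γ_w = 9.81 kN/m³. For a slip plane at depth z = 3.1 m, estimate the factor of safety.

FS = 1.81

With seepage parallel to the slope and the water table at the surface, the effective normal stress on the slip plane uses the buoyant unit weight γ' = γ_sat − γ_w while the driving shear stress uses γ_sat:
FS = [c' + γ' z cos²β tanφ'] / [γ_sat z sinβ cosβ]
γ' = 20.8 − 9.81 = 10.99 kN/m³
Numerator = 11.8 + 10.99·3.1·cos²15.3°·tan29.5° = 11.8 + 10.99·3.1·0.9304·0.5658 = 29.733 kPa
Denominator = 20.8·3.1·sin15.3°·cos15.3° = 20.8·3.1·0.2639·0.9646 = 16.411 kPa
FS = 29.733 / 16.411 = 1.812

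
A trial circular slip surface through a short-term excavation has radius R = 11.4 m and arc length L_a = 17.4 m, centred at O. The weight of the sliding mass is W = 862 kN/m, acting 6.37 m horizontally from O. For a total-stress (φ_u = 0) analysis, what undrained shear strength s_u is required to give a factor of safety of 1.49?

s_u = 41.2 kPa

FS = s_u·L_a·R / (W·d), so s_u = FS·W·d / (L_a·R).
s_u = 1.49·862·6.37 / (17.40·11.4) = 8181.5 / 198.36 = 41.25 kPa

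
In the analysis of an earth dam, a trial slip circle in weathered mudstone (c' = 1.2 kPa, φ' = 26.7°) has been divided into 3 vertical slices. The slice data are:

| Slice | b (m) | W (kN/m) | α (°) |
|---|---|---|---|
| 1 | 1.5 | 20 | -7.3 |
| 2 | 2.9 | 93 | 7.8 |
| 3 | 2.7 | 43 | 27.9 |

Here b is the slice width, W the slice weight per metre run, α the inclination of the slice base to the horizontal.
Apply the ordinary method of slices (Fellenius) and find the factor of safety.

FS = 2.80

Ordinary method of slices: FS = Σ[c'·Δl_i + (W_i cosα_i)·tanφ'] / Σ W_i sinα_i, with Δl_i = b_i / cosα_i.
Slice 1: Δl = 1.5/cos(-7.3°) = 1.512 m; N'_1 = 20·cos(-7.3°) = 19.8; c'Δl = 1.81; W sinα = -2.5
Slice 2: Δl = 2.9/cos7.8° = 2.927 m; N'_2 = 93·cos7.8° = 92.1; c'Δl = 3.51; W sinα = 12.6
Slice 3: Δl = 2.7/cos27.9° = 3.055 m; N'_3 = 43·cos27.9° = 38.0; c'Δl = 3.67; W sinα = 20.1
Σc'Δl = 9.0 kN/m; ΣN' = 150.0 kN/m; ΣW sinα = 30.2 kN/m
Resisting = 9.0 + 150.0·tan26.7° = 9.0 + 75.4 = 84.4 kN/m
FS = 84.4 / 30.2 = 2.795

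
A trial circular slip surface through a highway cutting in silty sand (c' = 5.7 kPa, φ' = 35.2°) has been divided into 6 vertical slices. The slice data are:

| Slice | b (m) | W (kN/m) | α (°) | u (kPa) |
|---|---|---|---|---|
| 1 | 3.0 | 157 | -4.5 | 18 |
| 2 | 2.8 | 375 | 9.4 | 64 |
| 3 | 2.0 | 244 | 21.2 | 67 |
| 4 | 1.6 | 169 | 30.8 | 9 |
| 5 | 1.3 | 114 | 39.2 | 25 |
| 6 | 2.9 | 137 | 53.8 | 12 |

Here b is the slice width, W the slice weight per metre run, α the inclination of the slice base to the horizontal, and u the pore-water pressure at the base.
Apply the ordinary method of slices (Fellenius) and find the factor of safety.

FS = 1.22

Ordinary method of slices: FS = Σ[c'·Δl_i + (W_i cosα_i − u_i·Δl_i)·tanφ'] / Σ W_i sinα_i, with Δl_i = b_i / cosα_i.
Slice 1: Δl = 3.0/cos(-4.5°) = 3.009 m; N'_1 = 157·cos(-4.5°) − 18·3.009 = 102.3; c'Δl = 17.15; W sinα = -12.3
Slice 2: Δl = 2.8/cos9.4° = 2.838 m; N'_2 = 375·cos9.4° − 64·2.838 = 188.3; c'Δl = 16.18; W sinα = 61.2
Slice 3: Δl = 2.0/cos21.2° = 2.145 m; N'_3 = 244·cos21.2° − 67·2.145 = 83.8; c'Δl = 12.23; W sinα = 88.2
Slice 4: Δl = 1.6/cos30.8° = 1.863 m; N'_4 = 169·cos30.8° − 9·1.863 = 128.4; c'Δl = 10.62; W sinα = 86.5
Slice 5: Δl = 1.3/cos39.2° = 1.678 m; N'_5 = 114·cos39.2° − 25·1.678 = 46.4; c'Δl = 9.56; W sinα = 72.1
Slice 6: Δl = 2.9/cos53.8° = 4.910 m; N'_6 = 137·cos53.8° − 12·4.910 = 22.0; c'Δl = 27.99; W sinα = 110.6
Σc'Δl = 93.7 kN/m; ΣN' = 571.2 kN/m; ΣW sinα = 406.3 kN/m
Resisting = 93.7 + 571.2·tan35.2° = 93.7 + 403.0 = 496.7 kN/m
FS = 496.7 / 406.3 = 1.222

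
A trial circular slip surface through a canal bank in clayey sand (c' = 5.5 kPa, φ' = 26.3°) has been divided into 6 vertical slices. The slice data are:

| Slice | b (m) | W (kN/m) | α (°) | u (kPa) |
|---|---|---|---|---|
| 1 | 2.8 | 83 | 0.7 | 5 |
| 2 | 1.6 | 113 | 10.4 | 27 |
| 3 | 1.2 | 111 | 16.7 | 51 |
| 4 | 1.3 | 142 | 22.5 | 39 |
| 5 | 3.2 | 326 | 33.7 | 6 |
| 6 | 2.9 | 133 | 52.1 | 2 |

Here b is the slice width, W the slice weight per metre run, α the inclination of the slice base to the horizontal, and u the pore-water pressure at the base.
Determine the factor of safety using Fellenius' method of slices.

Ordinary method of slices: FS = Σ[c'·Δl_i + (W_i cosα_i − u_i·Δl_i)·tanφ'] / Σ W_i sinα_i, with Δl_i = b_i / cosα_i.
Slice 1: Δl = 2.8/cos0.7° = 2.800 m; N'_1 = 83·cos0.7° − 5·2.800 = 69.0; c'Δl = 15.40; W sinα = 1.0
Slice 2: Δl = 1.6/cos10.4° = 1.627 m; N'_2 = 113·cos10.4° − 27·1.627 = 67.2; c'Δl = 8.95; W sinα = 20.4
Slice 3: Δl = 1.2/cos16.7° = 1.253 m; N'_3 = 111·cos16.7° − 51·1.253 = 42.4; c'Δl = 6.89; W sinα = 31.9
Slice 4: Δl = 1.3/cos22.5° = 1.407 m; N'_4 = 142·cos22.5° − 39·1.407 = 76.3; c'Δl = 7.74; W sinα = 54.3
Slice 5: Δl = 3.2/cos33.7° = 3.846 m; N'_5 = 326·cos33.7° − 6·3.846 = 248.1; c'Δl = 21.16; W sinα = 180.9
Slice 6: Δl = 2.9/cos52.1° = 4.721 m; N'_6 = 133·cos52.1° − 2·4.721 = 72.3; c'Δl = 25.97; W sinα = 104.9
Σc'Δl = 86.1 kN/m; ΣN' = 575.3 kN/m; ΣW sinα = 393.5 kN/m
Resisting = 86.1 + 575.3·tan26.3° = 86.1 + 284.4 = 370.5 kN/m
FS = 370.5 / 393.5 = 0.941

FS = 0.94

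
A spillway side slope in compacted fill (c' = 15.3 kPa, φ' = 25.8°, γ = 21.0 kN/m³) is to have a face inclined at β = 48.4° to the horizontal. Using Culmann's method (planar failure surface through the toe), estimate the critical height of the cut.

H_c = 25.55 m

Culmann's analysis gives the critical failure plane at α_cr = (β + φ')/2 = (48.4 + 25.8)/2 = 37.1°, and the critical height
H_c = (4c'/γ) · sinβ cosφ' / [1 − cos(β − φ')]
    = (4·15.3/21.0) · sin48.4°·cos25.8° / [1 − cos(22.6°)]
    = 2.914 · 0.7478·0.9003 / [1 − 0.9232]
    = 2.914 · 0.6733 / 0.0768
    = 25.55 m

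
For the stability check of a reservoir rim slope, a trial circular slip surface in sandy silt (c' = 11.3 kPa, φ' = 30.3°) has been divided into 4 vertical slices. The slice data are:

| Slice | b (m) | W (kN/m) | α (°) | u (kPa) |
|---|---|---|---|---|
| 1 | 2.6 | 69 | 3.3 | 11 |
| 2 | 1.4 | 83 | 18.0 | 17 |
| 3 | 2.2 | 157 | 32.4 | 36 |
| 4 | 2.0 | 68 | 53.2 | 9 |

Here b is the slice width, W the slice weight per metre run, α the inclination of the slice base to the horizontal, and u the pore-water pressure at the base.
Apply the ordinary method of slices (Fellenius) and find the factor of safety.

Ordinary method of slices: FS = Σ[c'·Δl_i + (W_i cosα_i − u_i·Δl_i)·tanφ'] / Σ W_i sinα_i, with Δl_i = b_i / cosα_i.
Slice 1: Δl = 2.6/cos3.3° = 2.604 m; N'_1 = 69·cos3.3° − 11·2.604 = 40.2; c'Δl = 29.43; W sinα = 4.0
Slice 2: Δl = 1.4/cos18.0° = 1.472 m; N'_2 = 83·cos18.0° − 17·1.472 = 53.9; c'Δl = 16.63; W sinα = 25.6
Slice 3: Δl = 2.2/cos32.4° = 2.606 m; N'_3 = 157·cos32.4° − 36·2.606 = 38.8; c'Δl = 29.44; W sinα = 84.1
Slice 4: Δl = 2.0/cos53.2° = 3.339 m; N'_4 = 68·cos53.2° − 9·3.339 = 10.7; c'Δl = 37.73; W sinα = 54.4
Σc'Δl = 113.2 kN/m; ΣN' = 143.6 kN/m; ΣW sinα = 168.2 kN/m
Resisting = 113.2 + 143.6·tan30.3° = 113.2 + 83.9 = 197.1 kN/m
FS = 197.1 / 168.2 = 1.172

FS = 1.17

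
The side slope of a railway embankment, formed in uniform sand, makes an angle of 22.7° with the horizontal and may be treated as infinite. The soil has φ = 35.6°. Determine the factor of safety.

For a dry cohesionless infinite slope the factor of safety is FS = tanφ / tanβ.
FS = tan35.6° / tan22.7° = 0.7159 / 0.4183 = 1.711

FS = 1.71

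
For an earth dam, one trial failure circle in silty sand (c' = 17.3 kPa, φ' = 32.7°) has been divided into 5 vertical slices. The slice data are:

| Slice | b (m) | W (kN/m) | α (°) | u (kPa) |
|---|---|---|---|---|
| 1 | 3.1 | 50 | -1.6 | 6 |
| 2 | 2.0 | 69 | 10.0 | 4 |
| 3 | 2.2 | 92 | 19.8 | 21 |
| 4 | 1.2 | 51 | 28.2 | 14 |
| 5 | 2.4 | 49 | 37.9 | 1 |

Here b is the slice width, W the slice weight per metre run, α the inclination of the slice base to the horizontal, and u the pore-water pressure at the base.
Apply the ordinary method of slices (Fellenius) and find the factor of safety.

FS = 3.41

Ordinary method of slices: FS = Σ[c'·Δl_i + (W_i cosα_i − u_i·Δl_i)·tanφ'] / Σ W_i sinα_i, with Δl_i = b_i / cosα_i.
Slice 1: Δl = 3.1/cos(-1.6°) = 3.101 m; N'_1 = 50·cos(-1.6°) − 6·3.101 = 31.4; c'Δl = 53.65; W sinα = -1.4
Slice 2: Δl = 2.0/cos10.0° = 2.031 m; N'_2 = 69·cos10.0° − 4·2.031 = 59.8; c'Δl = 35.13; W sinα = 12.0
Slice 3: Δl = 2.2/cos19.8° = 2.338 m; N'_3 = 92·cos19.8° − 21·2.338 = 37.5; c'Δl = 40.45; W sinα = 31.2
Slice 4: Δl = 1.2/cos28.2° = 1.362 m; N'_4 = 51·cos28.2° − 14·1.362 = 25.9; c'Δl = 23.56; W sinα = 24.1
Slice 5: Δl = 2.4/cos37.9° = 3.042 m; N'_5 = 49·cos37.9° − 1·3.042 = 35.6; c'Δl = 52.62; W sinα = 30.1
Σc'Δl = 205.4 kN/m; ΣN' = 190.2 kN/m; ΣW sinα = 95.9 kN/m
Resisting = 205.4 + 190.2·tan32.7° = 205.4 + 122.1 = 327.5 kN/m
FS = 327.5 / 95.9 = 3.413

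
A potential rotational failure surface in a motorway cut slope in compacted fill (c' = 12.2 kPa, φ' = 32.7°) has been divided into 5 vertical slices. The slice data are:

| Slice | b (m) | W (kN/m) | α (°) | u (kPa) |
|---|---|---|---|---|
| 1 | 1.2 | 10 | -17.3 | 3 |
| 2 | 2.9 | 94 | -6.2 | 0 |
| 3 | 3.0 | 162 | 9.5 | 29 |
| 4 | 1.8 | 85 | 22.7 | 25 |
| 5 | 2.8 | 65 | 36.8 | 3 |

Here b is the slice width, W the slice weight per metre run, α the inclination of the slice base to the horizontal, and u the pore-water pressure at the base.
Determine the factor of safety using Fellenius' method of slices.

Ordinary method of slices: FS = Σ[c'·Δl_i + (W_i cosα_i − u_i·Δl_i)·tanφ'] / Σ W_i sinα_i, with Δl_i = b_i / cosα_i.
Slice 1: Δl = 1.2/cos(-17.3°) = 1.257 m; N'_1 = 10·cos(-17.3°) − 3·1.257 = 5.8; c'Δl = 15.33; W sinα = -3.0
Slice 2: Δl = 2.9/cos(-6.2°) = 2.917 m; N'_2 = 94·cos(-6.2°) − 0·2.917 = 93.5; c'Δl = 35.59; W sinα = -10.2
Slice 3: Δl = 3.0/cos9.5° = 3.042 m; N'_3 = 162·cos9.5° − 29·3.042 = 71.6; c'Δl = 37.11; W sinα = 26.7
Slice 4: Δl = 1.8/cos22.7° = 1.951 m; N'_4 = 85·cos22.7° − 25·1.951 = 29.6; c'Δl = 23.80; W sinα = 32.8
Slice 5: Δl = 2.8/cos36.8° = 3.497 m; N'_5 = 65·cos36.8° − 3·3.497 = 41.6; c'Δl = 42.66; W sinα = 38.9
Σc'Δl = 154.5 kN/m; ΣN' = 242.0 kN/m; ΣW sinα = 85.4 kN/m
Resisting = 154.5 + 242.0·tan32.7° = 154.5 + 155.4 = 309.9 kN/m
FS = 309.9 / 85.4 = 3.630

FS = 3.63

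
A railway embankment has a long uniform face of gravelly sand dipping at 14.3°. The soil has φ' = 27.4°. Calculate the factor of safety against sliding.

FS = 2.03

For a dry cohesionless infinite slope the factor of safety is FS = tanφ' / tanβ.
FS = tan27.4° / tan14.3° = 0.5184 / 0.2549 = 2.034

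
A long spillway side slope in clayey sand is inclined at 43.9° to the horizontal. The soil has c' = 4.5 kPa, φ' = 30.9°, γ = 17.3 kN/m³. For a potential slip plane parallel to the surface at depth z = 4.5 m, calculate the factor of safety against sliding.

FS = 0.74

For an infinite slope with a slip plane parallel to the surface (no pore pressure): FS = [c' + γz cos²β tanφ'] / [γz sinβ cosβ].
γz = 17.3·4.5 = 77.85 kN/m²
Numerator = 4.5 + 77.85·cos²43.9°·tan30.9° = 4.5 + 77.85·0.5192·0.5985 = 28.690 kPa
Denominator = 77.85·sin43.9°·cos43.9° = 77.85·0.6934·0.7206 = 38.896 kPa
FS = 28.690 / 38.896 = 0.738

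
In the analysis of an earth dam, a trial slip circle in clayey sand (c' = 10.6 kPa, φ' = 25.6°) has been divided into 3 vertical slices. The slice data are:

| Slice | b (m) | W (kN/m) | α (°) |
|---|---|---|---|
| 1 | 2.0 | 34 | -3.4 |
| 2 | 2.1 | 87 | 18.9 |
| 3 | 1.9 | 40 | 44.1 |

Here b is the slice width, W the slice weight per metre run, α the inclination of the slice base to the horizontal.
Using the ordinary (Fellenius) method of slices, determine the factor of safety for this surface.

Ordinary method of slices: FS = Σ[c'·Δl_i + (W_i cosα_i)·tanφ'] / Σ W_i sinα_i, with Δl_i = b_i / cosα_i.
Slice 1: Δl = 2.0/cos(-3.4°) = 2.004 m; N'_1 = 34·cos(-3.4°) = 33.9; c'Δl = 21.24; W sinα = -2.0
Slice 2: Δl = 2.1/cos18.9° = 2.220 m; N'_2 = 87·cos18.9° = 82.3; c'Δl = 23.53; W sinα = 28.2
Slice 3: Δl = 1.9/cos44.1° = 2.646 m; N'_3 = 40·cos44.1° = 28.7; c'Δl = 28.05; W sinα = 27.8
Σc'Δl = 72.8 kN/m; ΣN' = 145.0 kN/m; ΣW sinα = 54.0 kN/m
Resisting = 72.8 + 145.0·tan25.6° = 72.8 + 69.5 = 142.3 kN/m
FS = 142.3 / 54.0 = 2.635

FS = 2.63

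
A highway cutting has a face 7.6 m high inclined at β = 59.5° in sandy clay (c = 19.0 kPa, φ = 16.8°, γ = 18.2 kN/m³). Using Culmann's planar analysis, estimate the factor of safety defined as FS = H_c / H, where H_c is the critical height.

H_c = (4c/γ) · sinβ cosφ / [1 − cos(β − φ)]
    = (4·19.0/18.2) · sin59.5°·cos16.8° / [1 − cos42.7°]
    = 4.176 · 0.8249 / 0.2651 = 12.99 m
FS = H_c / H = 12.99 / 7.6 = 1.710

FS = 1.71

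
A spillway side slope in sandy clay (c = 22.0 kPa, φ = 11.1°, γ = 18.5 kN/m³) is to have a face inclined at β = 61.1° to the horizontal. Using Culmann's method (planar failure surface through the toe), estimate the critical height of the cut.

H_c = 11.44 m

Culmann's analysis gives the critical failure plane at α_cr = (β + φ)/2 = (61.1 + 11.1)/2 = 36.1°, and the critical height
H_c = (4c/γ) · sinβ cosφ / [1 − cos(β − φ)]
    = (4·22.0/18.5) · sin61.1°·cos11.1° / [1 − cos(50.0°)]
    = 4.757 · 0.8755·0.9813 / [1 − 0.6428]
    = 4.757 · 0.8591 / 0.3572
    = 11.44 m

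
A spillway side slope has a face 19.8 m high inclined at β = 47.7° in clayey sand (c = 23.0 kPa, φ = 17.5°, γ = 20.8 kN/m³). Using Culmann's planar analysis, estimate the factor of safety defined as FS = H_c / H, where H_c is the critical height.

H_c = (4c/γ) · sinβ cosφ / [1 − cos(β − φ)]
    = (4·23.0/20.8) · sin47.7°·cos17.5° / [1 − cos30.2°]
    = 4.423 · 0.7054 / 0.1357 = 22.99 m
FS = H_c / H = 22.99 / 19.8 = 1.161

FS = 1.16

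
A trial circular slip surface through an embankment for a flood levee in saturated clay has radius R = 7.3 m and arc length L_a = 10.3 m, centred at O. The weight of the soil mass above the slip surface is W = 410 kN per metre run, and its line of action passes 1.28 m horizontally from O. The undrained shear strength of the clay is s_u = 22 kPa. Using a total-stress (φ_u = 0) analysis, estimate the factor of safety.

Taking moments about the centre O, the resisting moment is provided by the undrained shear strength acting along the arc:
M_R = s_u·L_a·R = 22·10.30·7.3 = 1654.2 kN·m/m
M_D = W·d = 410·1.28 = 524.8 kN·m/m
FS = M_R / M_D = 1654.2 / 524.8 = 3.152

FS = 3.15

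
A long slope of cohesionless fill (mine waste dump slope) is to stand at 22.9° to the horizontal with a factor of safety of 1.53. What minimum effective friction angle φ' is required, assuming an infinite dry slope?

FS = tanφ'/tanβ ⇒ tanφ' = FS · tanβ = 1.53 · tan22.9° = 0.6463
φ' = arctan(0.6463) = 32.87°

φ' = 32.9°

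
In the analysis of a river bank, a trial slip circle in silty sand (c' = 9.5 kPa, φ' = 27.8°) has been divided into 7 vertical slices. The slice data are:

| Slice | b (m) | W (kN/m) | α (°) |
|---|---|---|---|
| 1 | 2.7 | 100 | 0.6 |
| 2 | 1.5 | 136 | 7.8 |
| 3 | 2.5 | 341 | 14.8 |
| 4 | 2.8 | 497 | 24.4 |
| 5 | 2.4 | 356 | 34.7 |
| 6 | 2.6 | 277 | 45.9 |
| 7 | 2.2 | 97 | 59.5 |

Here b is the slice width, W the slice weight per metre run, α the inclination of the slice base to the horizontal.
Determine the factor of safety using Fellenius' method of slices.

Ordinary method of slices: FS = Σ[c'·Δl_i + (W_i cosα_i)·tanφ'] / Σ W_i sinα_i, with Δl_i = b_i / cosα_i.
Slice 1: Δl = 2.7/cos0.6° = 2.700 m; N'_1 = 100·cos0.6° = 100.0; c'Δl = 25.65; W sinα = 1.0
Slice 2: Δl = 1.5/cos7.8° = 1.514 m; N'_2 = 136·cos7.8° = 134.7; c'Δl = 14.38; W sinα = 18.5
Slice 3: Δl = 2.5/cos14.8° = 2.586 m; N'_3 = 341·cos14.8° = 329.7; c'Δl = 24.56; W sinα = 87.1
Slice 4: Δl = 2.8/cos24.4° = 3.075 m; N'_4 = 497·cos24.4° = 452.6; c'Δl = 29.21; W sinα = 205.3
Slice 5: Δl = 2.4/cos34.7° = 2.919 m; N'_5 = 356·cos34.7° = 292.7; c'Δl = 27.73; W sinα = 202.7
Slice 6: Δl = 2.6/cos45.9° = 3.736 m; N'_6 = 277·cos45.9° = 192.8; c'Δl = 35.49; W sinα = 198.9
Slice 7: Δl = 2.2/cos59.5° = 4.335 m; N'_7 = 97·cos59.5° = 49.2; c'Δl = 41.18; W sinα = 83.6
Σc'Δl = 198.2 kN/m; ΣN' = 1551.7 kN/m; ΣW sinα = 797.1 kN/m
Resisting = 198.2 + 1551.7·tan27.8° = 198.2 + 818.1 = 1016.3 kN/m
FS = 1016.3 / 797.1 = 1.275

FS = 1.28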